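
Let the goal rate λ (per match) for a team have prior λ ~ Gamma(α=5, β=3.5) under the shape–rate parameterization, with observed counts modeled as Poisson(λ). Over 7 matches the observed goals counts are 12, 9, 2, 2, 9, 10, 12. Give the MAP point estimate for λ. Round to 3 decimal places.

Σxᵢ = 12+9+2+2+9+10+12 = 56, with n = 7.
Posterior ∝ λ^4e^(−3.5λ) · λ^56e^(−7λ) = λ^60e^(−10.5λ), i.e. Gamma(shape=61, rate=10.5).
The mode of a Gamma(a, b) with a ≥ 1 (shape–rate) is (a−1)/b = 60/10.5 ≈ 5.714.

λ̂_MAP = 5.714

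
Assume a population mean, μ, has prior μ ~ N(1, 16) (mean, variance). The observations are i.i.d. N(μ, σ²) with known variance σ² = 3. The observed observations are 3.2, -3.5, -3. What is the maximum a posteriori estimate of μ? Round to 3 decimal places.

μ̂_MAP = -0.976

n = 3; x̄ = (3.2 + (-3.5) + (-3))/3 = -3.3/3 = -1.1.
For a Normal prior and Normal likelihood with known variance, the posterior is Normal; its mode equals its mean, the precision-weighted average.
Prior precision 1/σ₀² = 1/16 = 0.0625; data precision n/σ² = 3/3 = 1.
μ̂ = (0.0625·1 + 1·(-1.1)) / (0.0625 + 1) = (-1.0375)/1.0625 = -83/85 ≈ -0.976.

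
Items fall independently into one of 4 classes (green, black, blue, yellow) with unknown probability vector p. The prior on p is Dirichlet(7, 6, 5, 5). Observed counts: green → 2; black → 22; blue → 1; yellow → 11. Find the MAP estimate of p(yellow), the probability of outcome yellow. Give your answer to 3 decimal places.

MAP estimate of p(yellow) = 0.273

The posterior is Dirichlet(αᵢ + nᵢ) = Dirichlet(9, 28, 6, 16).
For a Dirichlet(a₁,…,a_K) with all aᵢ > 1, the mode has j-th component (aⱼ − 1)/(Σaᵢ − K).
Here Σaᵢ = 59 and K = 4, so p(yellow) = (16 − 1)/(59 − 4) = 15/55 ≈ 0.273.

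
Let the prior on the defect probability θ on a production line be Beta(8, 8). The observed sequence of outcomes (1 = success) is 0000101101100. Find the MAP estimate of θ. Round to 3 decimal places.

θ̂_MAP = 0.444

Prior: Beta(8, 8).
Data: 5 successes in 13 trials (from the sequence). The binomial likelihood contributes θ^5(1−θ)^8, so the posterior is Beta(8+5, 8+8) = Beta(13, 16).
For Beta(a, b) with a, b > 1 the mode is (a−1)/(a+b−2) = 12/27 ≈ 0.444.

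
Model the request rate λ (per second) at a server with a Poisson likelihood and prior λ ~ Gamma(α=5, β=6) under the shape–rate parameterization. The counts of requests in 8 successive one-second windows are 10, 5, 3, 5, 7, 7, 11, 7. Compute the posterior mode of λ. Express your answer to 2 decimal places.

λ̂_MAP = 4.21

Σxᵢ = 10+5+3+5+7+7+11+7 = 55, with n = 8.
Posterior ∝ λ^4e^(−6λ) · λ^55e^(−8λ) = λ^59e^(−14λ), i.e. Gamma(shape=60, rate=14).
The mode of a Gamma(a, b) with a ≥ 1 (shape–rate) is (a−1)/b = 59/14 ≈ 4.21.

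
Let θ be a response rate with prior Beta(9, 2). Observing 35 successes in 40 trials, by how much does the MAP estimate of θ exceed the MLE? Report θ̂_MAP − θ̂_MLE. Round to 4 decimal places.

MAP − MLE = 0.0026

Posterior is Beta(44, 7); MAP = (44−1)/(51−2) = 43/49 ≈ 0.87755.
MLE ignores the prior: θ̂_MLE = k/n = 35/40 ≈ 0.87500.
Difference = 43/49 − 35/40 = 1/392 ≈ 0.0026.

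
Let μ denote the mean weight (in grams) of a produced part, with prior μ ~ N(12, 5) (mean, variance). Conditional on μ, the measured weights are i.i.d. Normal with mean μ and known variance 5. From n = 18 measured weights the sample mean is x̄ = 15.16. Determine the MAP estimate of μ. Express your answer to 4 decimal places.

μ̂_MAP = 14.9937

n = 18, x̄ = 15.16.
For a Normal prior and Normal likelihood with known variance, the posterior is Normal; its mode equals its mean, the precision-weighted average.
Prior precision 1/σ₀² = 1/5 = 0.2; data precision n/σ² = 18/5 = 3.6.
μ̂ = (0.2·12 + 3.6·15.16) / (0.2 + 3.6) = 56.976/3.8 = 7122/475 ≈ 14.9937.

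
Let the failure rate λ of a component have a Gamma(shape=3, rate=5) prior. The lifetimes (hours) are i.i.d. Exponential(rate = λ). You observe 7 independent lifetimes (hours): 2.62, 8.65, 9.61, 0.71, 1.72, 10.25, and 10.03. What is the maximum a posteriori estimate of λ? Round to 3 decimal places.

λ̂_MAP = 0.185

The Exponential(rate=λ) likelihood is ∝ λ^n e^(−λΣtᵢ). Here n = 7 and Σtᵢ = 2.62 + 8.65 + 9.61 + 0.71 + 1.72 + 10.25 + 10.03 = 43.59.
Posterior ∝ λ^2e^(−5λ) · λ^7e^(−43.59λ) = λ^9e^(−48.59λ), i.e. Gamma(10, 48.59).
Mode = (a−1)/b = 9/48.59 ≈ 0.185.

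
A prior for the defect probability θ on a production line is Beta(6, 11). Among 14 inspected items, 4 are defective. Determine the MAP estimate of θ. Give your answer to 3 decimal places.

Prior: Beta(6, 11).
Data: 4 successes in 14 trials. The binomial likelihood contributes θ^4(1−θ)^10, so the posterior is Beta(6+4, 11+10) = Beta(10, 21).
For Beta(a, b) with a, b > 1 the mode is (a−1)/(a+b−2) = 9/29 ≈ 0.310.

θ̂_MAP = 0.310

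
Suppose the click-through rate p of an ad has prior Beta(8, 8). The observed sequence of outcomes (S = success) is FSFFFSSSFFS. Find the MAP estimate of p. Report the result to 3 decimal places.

p̂_MAP = 0.480

Prior: Beta(8, 8).
Data: 5 successes in 11 trials (from the sequence). The binomial likelihood contributes p^5(1−p)^6, so the posterior is Beta(8+5, 8+6) = Beta(13, 14).
For Beta(a, b) with a, b > 1 the mode is (a−1)/(a+b−2) = 12/25 ≈ 0.480.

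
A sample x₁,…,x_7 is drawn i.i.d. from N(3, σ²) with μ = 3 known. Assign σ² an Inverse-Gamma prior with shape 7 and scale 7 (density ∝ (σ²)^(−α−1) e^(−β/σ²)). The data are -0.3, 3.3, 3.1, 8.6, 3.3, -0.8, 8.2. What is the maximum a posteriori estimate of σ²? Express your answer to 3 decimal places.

σ̂²_MAP = 4.257

Sum of squared deviations about the known mean: SS = (-0.3−3)² + (3.3−3)² + (3.1−3)² + (8.6−3)² + (3.3−3)² + (-0.8−3)² + (8.2−3)² = 83.92.
The Normal likelihood contributes (σ²)^(−n/2) exp(−SS/(2σ²)), so the posterior is Inverse-Gamma(α + n/2, β + SS/2) = Inverse-Gamma(10.5, 48.96).
The mode of Inverse-Gamma(a, b) is b/(a+1) = 48.96/11.5 ≈ 4.257.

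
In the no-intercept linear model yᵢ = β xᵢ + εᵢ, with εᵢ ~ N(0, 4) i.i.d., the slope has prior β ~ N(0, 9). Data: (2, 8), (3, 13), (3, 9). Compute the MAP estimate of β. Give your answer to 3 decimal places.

log p(β | y) = −Σ(yᵢ − βxᵢ)²/(2·4) − β²/(2·9) + const.
Setting the derivative to zero: Σxᵢ(yᵢ − βxᵢ)/4 − β/9 = 0, so β = Σxᵢyᵢ / (Σxᵢ² + σ²/τ²).
Σxᵢyᵢ = 2·8 + 3·13 + 3·9 = 82; Σxᵢ² = 22; σ²/τ² = 4/9.
β̂_MAP = 82 / (22 + 4/9) = 82/(202/9) = 369/101 ≈ 3.653.

β̂_MAP = 3.653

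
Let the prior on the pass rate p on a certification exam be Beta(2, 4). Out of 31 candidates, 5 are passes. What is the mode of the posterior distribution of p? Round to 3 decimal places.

Prior: Beta(2, 4).
Data: 5 successes in 31 trials. The binomial likelihood contributes p^5(1−p)^26, so the posterior is Beta(2+5, 4+26) = Beta(7, 30).
For Beta(a, b) with a, b > 1 the mode is (a−1)/(a+b−2) = 6/35 ≈ 0.171.

p̂_MAP = 0.171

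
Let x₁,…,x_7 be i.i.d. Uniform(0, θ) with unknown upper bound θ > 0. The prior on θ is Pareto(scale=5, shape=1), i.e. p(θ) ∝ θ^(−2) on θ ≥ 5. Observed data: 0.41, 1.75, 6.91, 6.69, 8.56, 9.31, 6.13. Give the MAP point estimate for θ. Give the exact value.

The Uniform(0, θ) likelihood is θ^(−n) for θ ≥ max(xᵢ), zero otherwise. Here max(xᵢ) = 9.31.
Posterior ∝ θ^(−2) · θ^(−7) = θ^(−9) on θ ≥ max(5, 9.31) = 9.31.
This density is strictly decreasing in θ, so the posterior mode lies at the lower boundary of the support.

θ̂_MAP = 9.31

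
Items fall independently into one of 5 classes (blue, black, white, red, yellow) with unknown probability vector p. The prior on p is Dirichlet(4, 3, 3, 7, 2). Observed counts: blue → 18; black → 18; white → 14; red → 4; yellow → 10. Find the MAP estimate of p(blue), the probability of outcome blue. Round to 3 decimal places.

MAP estimate of p(blue) = 0.269

The posterior is Dirichlet(αᵢ + nᵢ) = Dirichlet(22, 21, 17, 11, 12).
For a Dirichlet(a₁,…,a_K) with all aᵢ > 1, the mode has j-th component (aⱼ − 1)/(Σaᵢ − K).
Here Σaᵢ = 83 and K = 5, so p(blue) = (22 − 1)/(83 − 5) = 21/78 ≈ 0.269.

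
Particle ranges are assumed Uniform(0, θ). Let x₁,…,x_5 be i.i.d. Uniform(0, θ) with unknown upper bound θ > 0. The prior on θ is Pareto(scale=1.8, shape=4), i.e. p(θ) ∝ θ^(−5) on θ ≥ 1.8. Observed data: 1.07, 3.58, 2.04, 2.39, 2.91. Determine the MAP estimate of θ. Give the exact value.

θ̂_MAP = 3.58

The Uniform(0, θ) likelihood is θ^(−n) for θ ≥ max(xᵢ), zero otherwise. Here max(xᵢ) = 3.58.
Posterior ∝ θ^(−5) · θ^(−5) = θ^(−10) on θ ≥ max(1.8, 3.58) = 3.58.
This density is strictly decreasing in θ, so the posterior mode lies at the lower boundary of the support.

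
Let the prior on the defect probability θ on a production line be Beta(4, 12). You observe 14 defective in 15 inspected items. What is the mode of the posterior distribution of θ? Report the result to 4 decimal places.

θ̂_MAP = 0.5862

Prior: Beta(4, 12).
Data: 14 successes in 15 trials. The binomial likelihood contributes θ^14(1−θ)^1, so the posterior is Beta(4+14, 12+1) = Beta(18, 13).
For Beta(a, b) with a, b > 1 the mode is (a−1)/(a+b−2) = 17/29 ≈ 0.5862.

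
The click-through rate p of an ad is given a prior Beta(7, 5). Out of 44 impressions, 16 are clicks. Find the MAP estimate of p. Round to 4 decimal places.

Prior: Beta(7, 5).
Data: 16 successes in 44 trials. The binomial likelihood contributes p^16(1−p)^28, so the posterior is Beta(7+16, 5+28) = Beta(23, 33).
For Beta(a, b) with a, b > 1 the mode is (a−1)/(a+b−2) = 22/54 ≈ 0.4074.

p̂_MAP = 0.4074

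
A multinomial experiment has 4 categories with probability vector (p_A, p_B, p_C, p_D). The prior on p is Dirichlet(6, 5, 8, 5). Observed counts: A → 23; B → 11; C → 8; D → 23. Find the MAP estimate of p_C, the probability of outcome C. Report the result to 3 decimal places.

The posterior is Dirichlet(αᵢ + nᵢ) = Dirichlet(29, 16, 16, 28).
For a Dirichlet(a₁,…,a_K) with all aᵢ > 1, the mode has j-th component (aⱼ − 1)/(Σaᵢ − K).
Here Σaᵢ = 89 and K = 4, so p_C = (16 − 1)/(89 − 4) = 15/85 ≈ 0.176.

MAP estimate of p_C = 0.176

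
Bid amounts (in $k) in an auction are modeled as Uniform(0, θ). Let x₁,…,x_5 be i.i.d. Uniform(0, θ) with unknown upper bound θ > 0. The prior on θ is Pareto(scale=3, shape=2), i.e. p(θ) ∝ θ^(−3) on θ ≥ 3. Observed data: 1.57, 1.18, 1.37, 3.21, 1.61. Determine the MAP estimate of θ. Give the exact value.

The Uniform(0, θ) likelihood is θ^(−n) for θ ≥ max(xᵢ), zero otherwise. Here max(xᵢ) = 3.21.
Posterior ∝ θ^(−3) · θ^(−5) = θ^(−8) on θ ≥ max(3, 3.21) = 3.21.
This density is strictly decreasing in θ, so the posterior mode lies at the lower boundary of the support.

θ̂_MAP = 3.21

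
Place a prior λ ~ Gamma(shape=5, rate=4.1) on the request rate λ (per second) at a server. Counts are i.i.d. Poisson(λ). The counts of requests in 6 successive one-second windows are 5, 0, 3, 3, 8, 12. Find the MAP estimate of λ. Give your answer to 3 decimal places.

λ̂_MAP = 3.465

Σxᵢ = 5+0+3+3+8+12 = 31, with n = 6.
Posterior ∝ λ^4e^(−4.1λ) · λ^31e^(−6λ) = λ^35e^(−10.1λ), i.e. Gamma(shape=36, rate=10.1).
The mode of a Gamma(a, b) with a ≥ 1 (shape–rate) is (a−1)/b = 35/10.1 ≈ 3.465.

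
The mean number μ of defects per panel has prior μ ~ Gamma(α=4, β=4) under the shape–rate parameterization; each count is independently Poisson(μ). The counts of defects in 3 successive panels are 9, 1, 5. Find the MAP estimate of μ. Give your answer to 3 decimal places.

Σxᵢ = 9+1+5 = 15, with n = 3.
Posterior ∝ μ^3e^(−4μ) · μ^15e^(−3μ) = μ^18e^(−7μ), i.e. Gamma(shape=19, rate=7).
The mode of a Gamma(a, b) with a ≥ 1 (shape–rate) is (a−1)/b = 18/7 ≈ 2.571.

μ̂_MAP = 2.571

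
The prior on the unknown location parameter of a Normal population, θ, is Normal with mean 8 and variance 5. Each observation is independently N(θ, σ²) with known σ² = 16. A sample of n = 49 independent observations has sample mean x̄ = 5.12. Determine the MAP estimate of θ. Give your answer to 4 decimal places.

n = 49, x̄ = 5.12.
For a Normal prior and Normal likelihood with known variance, the posterior is Normal; its mode equals its mean, the precision-weighted average.
Prior precision 1/σ₀² = 1/5 = 0.2; data precision n/σ² = 49/16 = 3.0625.
θ̂ = (0.2·8 + 3.0625·5.12) / (0.2 + 3.0625) = 17.28/3.2625 = 768/145 ≈ 5.2966.

θ̂_MAP = 5.2966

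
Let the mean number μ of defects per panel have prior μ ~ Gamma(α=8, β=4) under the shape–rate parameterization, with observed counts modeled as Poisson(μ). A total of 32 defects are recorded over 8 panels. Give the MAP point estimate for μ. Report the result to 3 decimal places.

μ̂_MAP = 3.250

Σxᵢ = 32, n = 8.
Posterior ∝ μ^7e^(−4μ) · μ^32e^(−8μ) = μ^39e^(−12μ), i.e. Gamma(shape=40, rate=12).
The mode of a Gamma(a, b) with a ≥ 1 (shape–rate) is (a−1)/b = 39/12 ≈ 3.250.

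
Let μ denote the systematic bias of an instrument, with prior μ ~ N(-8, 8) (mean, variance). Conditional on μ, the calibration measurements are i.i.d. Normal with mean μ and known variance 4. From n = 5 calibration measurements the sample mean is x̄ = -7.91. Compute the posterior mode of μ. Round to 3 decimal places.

n = 5, x̄ = -7.91.
For a Normal prior and Normal likelihood with known variance, the posterior is Normal; its mode equals its mean, the precision-weighted average.
Prior precision 1/σ₀² = 1/8 = 0.125; data precision n/σ² = 5/4 = 1.25.
μ̂ = (0.125·(-8) + 1.25·(-7.91)) / (0.125 + 1.25) = (-10.8875)/1.375 = -871/110 ≈ -7.918.

μ̂_MAP = -7.918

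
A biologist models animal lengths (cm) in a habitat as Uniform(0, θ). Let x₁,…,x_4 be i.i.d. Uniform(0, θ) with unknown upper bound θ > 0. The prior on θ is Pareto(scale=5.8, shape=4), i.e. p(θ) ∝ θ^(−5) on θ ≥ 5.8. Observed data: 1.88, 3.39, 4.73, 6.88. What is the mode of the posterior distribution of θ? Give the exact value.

θ̂_MAP = 6.88

The Uniform(0, θ) likelihood is θ^(−n) for θ ≥ max(xᵢ), zero otherwise. Here max(xᵢ) = 6.88.
Posterior ∝ θ^(−5) · θ^(−4) = θ^(−9) on θ ≥ max(5.8, 6.88) = 6.88.
This density is strictly decreasing in θ, so the posterior mode lies at the lower boundary of the support.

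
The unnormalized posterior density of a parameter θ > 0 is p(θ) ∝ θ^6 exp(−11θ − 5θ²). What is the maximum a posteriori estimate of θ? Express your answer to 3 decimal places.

ℓ'(θ) = 6/θ − 11 − 10θ. Setting this to zero and multiplying by θ: 10θ² + 11θ − 6 = 0.
θ = (−11 + √(11² + 4·10·6)) / (2·10) = (−11 + √361) / 20 = (−11 + 19)/20 = 2/5.
ℓ''(θ) = −6/θ² − 10 < 0, confirming a maximum.

θ̂_MAP = 0.400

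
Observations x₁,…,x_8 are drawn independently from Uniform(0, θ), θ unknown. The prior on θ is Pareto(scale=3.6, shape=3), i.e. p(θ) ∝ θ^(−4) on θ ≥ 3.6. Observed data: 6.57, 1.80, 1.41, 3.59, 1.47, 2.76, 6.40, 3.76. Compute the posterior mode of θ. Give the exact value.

The Uniform(0, θ) likelihood is θ^(−n) for θ ≥ max(xᵢ), zero otherwise. Here max(xᵢ) = 6.57.
Posterior ∝ θ^(−4) · θ^(−8) = θ^(−12) on θ ≥ max(3.6, 6.57) = 6.57.
This density is strictly decreasing in θ, so the posterior mode lies at the lower boundary of the support.

θ̂_MAP = 6.57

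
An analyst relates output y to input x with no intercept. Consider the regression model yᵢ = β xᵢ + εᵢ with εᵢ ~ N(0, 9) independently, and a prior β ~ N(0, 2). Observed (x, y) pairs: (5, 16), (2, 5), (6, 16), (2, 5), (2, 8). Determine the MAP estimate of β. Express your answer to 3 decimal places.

log p(β | y) = −Σ(yᵢ − βxᵢ)²/(2·9) − β²/(2·2) + const.
Setting the derivative to zero: Σxᵢ(yᵢ − βxᵢ)/9 − β/2 = 0, so β = Σxᵢyᵢ / (Σxᵢ² + σ²/τ²).
Σxᵢyᵢ = 5·16 + 2·5 + 6·16 + 2·5 + 2·8 = 212; Σxᵢ² = 73; σ²/τ² = 4.5.
β̂_MAP = 212 / (73 + 4.5) = 212/77.5 ≈ 2.735.

β̂_MAP = 2.735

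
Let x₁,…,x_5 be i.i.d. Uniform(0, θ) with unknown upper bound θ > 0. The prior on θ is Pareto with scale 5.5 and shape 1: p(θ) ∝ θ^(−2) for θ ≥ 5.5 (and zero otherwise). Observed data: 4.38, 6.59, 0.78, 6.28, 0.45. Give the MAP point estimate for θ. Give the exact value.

θ̂_MAP = 6.59

The Uniform(0, θ) likelihood is θ^(−n) for θ ≥ max(xᵢ), zero otherwise. Here max(xᵢ) = 6.59.
Posterior ∝ θ^(−2) · θ^(−5) = θ^(−7) on θ ≥ max(5.5, 6.59) = 6.59.
This density is strictly decreasing in θ, so the posterior mode lies at the lower boundary of the support.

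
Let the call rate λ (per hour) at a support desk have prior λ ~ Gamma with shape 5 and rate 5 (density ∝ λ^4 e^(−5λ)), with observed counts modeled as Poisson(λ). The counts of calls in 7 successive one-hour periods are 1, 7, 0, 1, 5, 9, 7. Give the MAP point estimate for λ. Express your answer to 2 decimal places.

λ̂_MAP = 2.83

Σxᵢ = 1+7+0+1+5+9+7 = 30, with n = 7.
Posterior ∝ λ^4e^(−5λ) · λ^30e^(−7λ) = λ^34e^(−12λ), i.e. Gamma(shape=35, rate=12).
The mode of a Gamma(a, b) with a ≥ 1 (shape–rate) is (a−1)/b = 34/12 ≈ 2.83.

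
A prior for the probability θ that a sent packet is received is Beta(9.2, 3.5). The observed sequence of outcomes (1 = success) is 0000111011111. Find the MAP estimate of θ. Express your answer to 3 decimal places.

θ̂_MAP = 0.684

Prior: Beta(9.2, 3.5).
Data: 8 successes in 13 trials (from the sequence). The binomial likelihood contributes θ^8(1−θ)^5, so the posterior is Beta(9.2+8, 3.5+5) = Beta(17.2, 8.5).
For Beta(a, b) with a, b > 1 the mode is (a−1)/(a+b−2) = 16.2/23.7 ≈ 0.684.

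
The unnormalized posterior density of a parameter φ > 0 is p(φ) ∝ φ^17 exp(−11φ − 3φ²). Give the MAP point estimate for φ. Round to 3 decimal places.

φ̂_MAP = 1.000

ℓ'(φ) = 17/φ − 11 − 6φ. Setting this to zero and multiplying by φ: 6φ² + 11φ − 17 = 0.
φ = (−11 + √(11² + 4·6·17)) / (2·6) = (−11 + √529) / 12 = (−11 + 23)/12 = 1.
ℓ''(φ) = −17/φ² − 6 < 0, confirming a maximum.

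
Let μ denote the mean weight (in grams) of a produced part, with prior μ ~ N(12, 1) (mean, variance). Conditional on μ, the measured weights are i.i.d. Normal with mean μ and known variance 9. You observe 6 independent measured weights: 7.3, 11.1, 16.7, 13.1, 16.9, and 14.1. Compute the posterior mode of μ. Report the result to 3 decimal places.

μ̂_MAP = 12.480

n = 6; x̄ = (7.3 + 11.1 + 16.7 + 13.1 + 16.9 + 14.1)/6 = 79.2/6 = 13.2.
For a Normal prior and Normal likelihood with known variance, the posterior is Normal; its mode equals its mean, the precision-weighted average.
Prior precision 1/σ₀² = 1/1 = 1; data precision n/σ² = 6/9 = 2/3.
μ̂ = (1·12 + (2/3)·13.2) / (1 + 2/3) = 20.8/(5/3) = 12.480.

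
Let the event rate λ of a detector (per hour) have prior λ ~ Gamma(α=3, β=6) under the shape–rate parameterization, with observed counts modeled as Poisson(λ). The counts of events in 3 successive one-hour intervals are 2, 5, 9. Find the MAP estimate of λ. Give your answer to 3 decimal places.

λ̂_MAP = 2.000

Σxᵢ = 2+5+9 = 16, with n = 3.
Posterior ∝ λ^2e^(−6λ) · λ^16e^(−3λ) = λ^18e^(−9λ), i.e. Gamma(shape=19, rate=9).
The mode of a Gamma(a, b) with a ≥ 1 (shape–rate) is (a−1)/b = 18/9 ≈ 2.000.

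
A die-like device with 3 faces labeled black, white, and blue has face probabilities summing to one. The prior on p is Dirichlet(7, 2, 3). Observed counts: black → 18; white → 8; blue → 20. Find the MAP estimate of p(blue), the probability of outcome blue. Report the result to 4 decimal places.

MAP estimate of p(blue) = 0.4000

The posterior is Dirichlet(αᵢ + nᵢ) = Dirichlet(25, 10, 23).
For a Dirichlet(a₁,…,a_K) with all aᵢ > 1, the mode has j-th component (aⱼ − 1)/(Σaᵢ − K).
Here Σaᵢ = 58 and K = 3, so p(blue) = (23 − 1)/(58 − 3) = 22/55 ≈ 0.4000.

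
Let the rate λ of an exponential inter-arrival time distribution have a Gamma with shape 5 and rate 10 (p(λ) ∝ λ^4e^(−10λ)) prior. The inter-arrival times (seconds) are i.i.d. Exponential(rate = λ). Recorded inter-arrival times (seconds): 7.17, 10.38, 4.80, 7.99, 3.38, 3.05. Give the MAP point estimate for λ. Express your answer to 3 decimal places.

The Exponential(rate=λ) likelihood is ∝ λ^n e^(−λΣtᵢ). Here n = 6 and Σtᵢ = 7.17 + 10.38 + 4.80 + 7.99 + 3.38 + 3.05 = 36.77.
Posterior ∝ λ^4e^(−10λ) · λ^6e^(−36.77λ) = λ^10e^(−46.77λ), i.e. Gamma(11, 46.77).
Mode = (a−1)/b = 10/46.77 ≈ 0.214.

λ̂_MAP = 0.214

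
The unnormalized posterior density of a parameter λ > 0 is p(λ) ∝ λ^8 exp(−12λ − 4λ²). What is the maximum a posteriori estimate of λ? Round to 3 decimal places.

λ̂_MAP = 0.500

ℓ'(λ) = 8/λ − 12 − 8λ. Setting this to zero and multiplying by λ: 8λ² + 12λ − 8 = 0.
λ = (−12 + √(12² + 4·8·8)) / (2·8) = (−12 + √400) / 16 = (−12 + 20)/16 = 1/2.
ℓ''(λ) = −8/λ² − 8 < 0, confirming a maximum.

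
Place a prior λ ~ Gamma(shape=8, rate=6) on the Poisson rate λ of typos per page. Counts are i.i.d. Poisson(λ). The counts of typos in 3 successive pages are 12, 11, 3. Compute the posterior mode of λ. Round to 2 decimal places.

Σxᵢ = 12+11+3 = 26, with n = 3.
Posterior ∝ λ^7e^(−6λ) · λ^26e^(−3λ) = λ^33e^(−9λ), i.e. Gamma(shape=34, rate=9).
The mode of a Gamma(a, b) with a ≥ 1 (shape–rate) is (a−1)/b = 33/9 ≈ 3.67.

λ̂_MAP = 3.67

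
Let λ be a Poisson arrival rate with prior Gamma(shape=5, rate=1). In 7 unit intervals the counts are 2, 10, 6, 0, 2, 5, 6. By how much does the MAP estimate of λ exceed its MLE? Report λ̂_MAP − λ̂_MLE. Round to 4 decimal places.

MAP − MLE = -0.0536

Σxᵢ = 31. Posterior is Gamma(36, 8); MAP = (36−1)/8 = 35/8 ≈ 4.37500.
MLE = x̄ = 31/7 ≈ 4.42857.
Difference = 35/8 − 31/7 = -3/56 ≈ -0.0536.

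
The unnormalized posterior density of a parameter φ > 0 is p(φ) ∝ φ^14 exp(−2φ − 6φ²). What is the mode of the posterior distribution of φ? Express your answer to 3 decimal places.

ℓ'(φ) = 14/φ − 2 − 12φ. Setting this to zero and multiplying by φ: 12φ² + 2φ − 14 = 0.
φ = (−2 + √(2² + 4·12·14)) / (2·12) = (−2 + √676) / 24 = (−2 + 26)/24 = 1.
ℓ''(φ) = −14/φ² − 12 < 0, confirming a maximum.

φ̂_MAP = 1.000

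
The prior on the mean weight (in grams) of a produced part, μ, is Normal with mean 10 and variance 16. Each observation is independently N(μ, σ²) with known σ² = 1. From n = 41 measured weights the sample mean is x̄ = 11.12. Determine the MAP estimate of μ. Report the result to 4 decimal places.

n = 41, x̄ = 11.12.
For a Normal prior and Normal likelihood with known variance, the posterior is Normal; its mode equals its mean, the precision-weighted average.
Prior precision 1/σ₀² = 1/16 = 0.0625; data precision n/σ² = 41/1 = 41.
μ̂ = (0.0625·10 + 41·11.12) / (0.0625 + 41) = 456.545/41.0625 = 182618/16425 ≈ 11.1183.

μ̂_MAP = 11.1183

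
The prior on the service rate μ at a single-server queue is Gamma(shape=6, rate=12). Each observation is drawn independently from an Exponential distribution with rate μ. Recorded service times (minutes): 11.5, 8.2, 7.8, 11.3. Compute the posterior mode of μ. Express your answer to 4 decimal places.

The Exponential(rate=μ) likelihood is ∝ μ^n e^(−μΣtᵢ). Here n = 4 and Σtᵢ = 11.5 + 8.2 + 7.8 + 11.3 = 38.8.
Posterior ∝ μ^5e^(−12μ) · μ^4e^(−38.8μ) = μ^9e^(−50.8μ), i.e. Gamma(10, 50.8).
Mode = (a−1)/b = 9/50.8 ≈ 0.1772.

μ̂_MAP = 0.1772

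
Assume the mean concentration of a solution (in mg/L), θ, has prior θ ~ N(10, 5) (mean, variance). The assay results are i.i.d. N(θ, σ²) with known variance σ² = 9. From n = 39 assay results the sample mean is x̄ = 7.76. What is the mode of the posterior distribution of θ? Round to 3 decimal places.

θ̂_MAP = 7.859

n = 39, x̄ = 7.76.
For a Normal prior and Normal likelihood with known variance, the posterior is Normal; its mode equals its mean, the precision-weighted average.
Prior precision 1/σ₀² = 1/5 = 0.2; data precision n/σ² = 39/9 = 13/3.
θ̂ = (0.2·10 + (13/3)·7.76) / (0.2 + 13/3) = (2672/75)/(68/15) = 668/85 ≈ 7.859.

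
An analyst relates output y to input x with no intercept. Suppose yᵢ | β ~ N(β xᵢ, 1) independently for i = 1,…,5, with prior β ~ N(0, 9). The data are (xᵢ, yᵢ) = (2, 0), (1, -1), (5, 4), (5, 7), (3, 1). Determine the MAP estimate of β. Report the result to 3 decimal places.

log p(β | y) = −Σ(yᵢ − βxᵢ)²/(2·1) − β²/(2·9) + const.
Setting the derivative to zero: Σxᵢ(yᵢ − βxᵢ)/1 − β/9 = 0, so β = Σxᵢyᵢ / (Σxᵢ² + σ²/τ²).
Σxᵢyᵢ = 2·0 + 1·(-1) + 5·4 + 5·7 + 3·1 = 57; Σxᵢ² = 64; σ²/τ² = 1/9.
β̂_MAP = 57 / (64 + 1/9) = 57/(577/9) = 513/577 ≈ 0.889.

β̂_MAP = 0.889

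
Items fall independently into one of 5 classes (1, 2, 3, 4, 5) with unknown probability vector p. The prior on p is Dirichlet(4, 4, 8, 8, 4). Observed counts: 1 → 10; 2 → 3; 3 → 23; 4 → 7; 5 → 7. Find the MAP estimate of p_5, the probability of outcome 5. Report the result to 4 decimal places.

The posterior is Dirichlet(αᵢ + nᵢ) = Dirichlet(14, 7, 31, 15, 11).
For a Dirichlet(a₁,…,a_K) with all aᵢ > 1, the mode has j-th component (aⱼ − 1)/(Σaᵢ − K).
Here Σaᵢ = 78 and K = 5, so p_5 = (11 − 1)/(78 − 5) = 10/73 ≈ 0.1370.

MAP estimate: 0.1370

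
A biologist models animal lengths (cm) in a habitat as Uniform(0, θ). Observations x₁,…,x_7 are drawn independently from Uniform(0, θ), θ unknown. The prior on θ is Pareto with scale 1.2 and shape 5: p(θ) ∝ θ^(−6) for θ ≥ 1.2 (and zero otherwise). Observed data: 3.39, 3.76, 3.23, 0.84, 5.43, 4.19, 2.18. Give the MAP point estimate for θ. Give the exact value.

θ̂_MAP = 5.43

The Uniform(0, θ) likelihood is θ^(−n) for θ ≥ max(xᵢ), zero otherwise. Here max(xᵢ) = 5.43.
Posterior ∝ θ^(−6) · θ^(−7) = θ^(−13) on θ ≥ max(1.2, 5.43) = 5.43.
This density is strictly decreasing in θ, so the posterior mode lies at the lower boundary of the support.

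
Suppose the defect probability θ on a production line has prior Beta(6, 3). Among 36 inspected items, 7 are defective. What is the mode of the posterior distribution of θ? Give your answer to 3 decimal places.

θ̂_MAP = 0.279

Prior: Beta(6, 3).
Data: 7 successes in 36 trials. The binomial likelihood contributes θ^7(1−θ)^29, so the posterior is Beta(6+7, 3+29) = Beta(13, 32).
For Beta(a, b) with a, b > 1 the mode is (a−1)/(a+b−2) = 12/43 ≈ 0.279.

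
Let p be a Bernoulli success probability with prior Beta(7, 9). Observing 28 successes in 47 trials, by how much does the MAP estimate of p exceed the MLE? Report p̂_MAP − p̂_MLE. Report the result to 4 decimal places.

Posterior is Beta(35, 28); MAP = (35−1)/(63−2) = 34/61 ≈ 0.55738.
MLE ignores the prior: p̂_MLE = k/n = 28/47 ≈ 0.59574.
Difference = 34/61 − 28/47 = -110/2867 ≈ -0.0384.

MAP − MLE = -0.0384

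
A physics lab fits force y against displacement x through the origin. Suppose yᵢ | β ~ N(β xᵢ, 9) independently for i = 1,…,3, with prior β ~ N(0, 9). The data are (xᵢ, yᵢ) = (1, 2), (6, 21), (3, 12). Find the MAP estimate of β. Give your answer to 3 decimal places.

β̂_MAP = 3.489

log p(β | y) = −Σ(yᵢ − βxᵢ)²/(2·9) − β²/(2·9) + const.
Setting the derivative to zero: Σxᵢ(yᵢ − βxᵢ)/9 − β/9 = 0, so β = Σxᵢyᵢ / (Σxᵢ² + σ²/τ²).
Σxᵢyᵢ = 1·2 + 6·21 + 3·12 = 164; Σxᵢ² = 46; σ²/τ² = 1.
β̂_MAP = 164 / (46 + 1) = 164/47 ≈ 3.489.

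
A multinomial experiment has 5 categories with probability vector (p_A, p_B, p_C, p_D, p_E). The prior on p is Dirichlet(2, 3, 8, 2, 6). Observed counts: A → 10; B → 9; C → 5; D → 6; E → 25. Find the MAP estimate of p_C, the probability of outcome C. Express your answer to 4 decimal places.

The posterior is Dirichlet(αᵢ + nᵢ) = Dirichlet(12, 12, 13, 8, 31).
For a Dirichlet(a₁,…,a_K) with all aᵢ > 1, the mode has j-th component (aⱼ − 1)/(Σaᵢ − K).
Here Σaᵢ = 76 and K = 5, so p_C = (13 − 1)/(76 − 5) = 12/71 ≈ 0.1690.

MAP estimate of p_C = 0.1690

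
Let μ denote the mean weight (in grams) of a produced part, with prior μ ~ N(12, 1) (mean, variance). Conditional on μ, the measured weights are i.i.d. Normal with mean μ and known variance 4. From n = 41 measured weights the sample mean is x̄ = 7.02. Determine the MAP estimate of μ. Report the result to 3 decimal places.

n = 41, x̄ = 7.02.
For a Normal prior and Normal likelihood with known variance, the posterior is Normal; its mode equals its mean, the precision-weighted average.
Prior precision 1/σ₀² = 1/1 = 1; data precision n/σ² = 41/4 = 10.25.
μ̂ = (1·12 + 10.25·7.02) / (1 + 10.25) = 83.955/11.25 = 5597/750 ≈ 7.463.

μ̂_MAP = 7.463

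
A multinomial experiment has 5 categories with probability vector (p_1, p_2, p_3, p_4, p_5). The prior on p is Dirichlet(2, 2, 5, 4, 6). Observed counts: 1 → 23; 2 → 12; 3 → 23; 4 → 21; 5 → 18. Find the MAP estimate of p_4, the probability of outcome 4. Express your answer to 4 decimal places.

MAP estimate: 0.2162

The posterior is Dirichlet(αᵢ + nᵢ) = Dirichlet(25, 14, 28, 25, 24).
For a Dirichlet(a₁,…,a_K) with all aᵢ > 1, the mode has j-th component (aⱼ − 1)/(Σaᵢ − K).
Here Σaᵢ = 116 and K = 5, so p_4 = (25 − 1)/(116 − 5) = 24/111 ≈ 0.2162.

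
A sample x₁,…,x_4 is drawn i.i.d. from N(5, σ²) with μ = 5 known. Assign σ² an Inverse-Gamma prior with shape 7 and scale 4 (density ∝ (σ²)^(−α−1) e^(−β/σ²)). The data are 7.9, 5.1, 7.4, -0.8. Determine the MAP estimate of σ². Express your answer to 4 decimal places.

Sum of squared deviations about the known mean: SS = (7.9−5)² + (5.1−5)² + (7.4−5)² + (-0.8−5)² = 47.82.
The Normal likelihood contributes (σ²)^(−n/2) exp(−SS/(2σ²)), so the posterior is Inverse-Gamma(α + n/2, β + SS/2) = Inverse-Gamma(9, 27.91).
The mode of Inverse-Gamma(a, b) is b/(a+1) = 27.91/10 ≈ 2.7910.

σ̂²_MAP = 2.7910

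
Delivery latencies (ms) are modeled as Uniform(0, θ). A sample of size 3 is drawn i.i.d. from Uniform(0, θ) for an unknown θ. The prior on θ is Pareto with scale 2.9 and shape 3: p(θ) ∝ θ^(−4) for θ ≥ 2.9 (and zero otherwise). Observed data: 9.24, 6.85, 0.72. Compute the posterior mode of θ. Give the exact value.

The Uniform(0, θ) likelihood is θ^(−n) for θ ≥ max(xᵢ), zero otherwise. Here max(xᵢ) = 9.24.
Posterior ∝ θ^(−4) · θ^(−3) = θ^(−7) on θ ≥ max(2.9, 9.24) = 9.24.
This density is strictly decreasing in θ, so the posterior mode lies at the lower boundary of the support.

θ̂_MAP = 9.24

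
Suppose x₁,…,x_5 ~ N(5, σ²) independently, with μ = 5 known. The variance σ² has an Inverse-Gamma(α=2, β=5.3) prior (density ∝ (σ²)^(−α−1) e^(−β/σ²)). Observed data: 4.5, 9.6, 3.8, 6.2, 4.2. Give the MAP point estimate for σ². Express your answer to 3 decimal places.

Sum of squared deviations about the known mean: SS = (4.5−5)² + (9.6−5)² + (3.8−5)² + (6.2−5)² + (4.2−5)² = 24.93.
The Normal likelihood contributes (σ²)^(−n/2) exp(−SS/(2σ²)), so the posterior is Inverse-Gamma(α + n/2, β + SS/2) = Inverse-Gamma(4.5, 17.765).
The mode of Inverse-Gamma(a, b) is b/(a+1) = 17.765/5.5 ≈ 3.230.

σ̂²_MAP = 3.230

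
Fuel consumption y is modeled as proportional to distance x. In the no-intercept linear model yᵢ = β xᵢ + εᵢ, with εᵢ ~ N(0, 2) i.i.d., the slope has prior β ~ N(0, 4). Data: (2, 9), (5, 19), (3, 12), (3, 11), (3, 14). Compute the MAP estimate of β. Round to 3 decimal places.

log p(β | y) = −Σ(yᵢ − βxᵢ)²/(2·2) − β²/(2·4) + const.
Setting the derivative to zero: Σxᵢ(yᵢ − βxᵢ)/2 − β/4 = 0, so β = Σxᵢyᵢ / (Σxᵢ² + σ²/τ²).
Σxᵢyᵢ = 2·9 + 5·19 + 3·12 + 3·11 + 3·14 = 224; Σxᵢ² = 56; σ²/τ² = 0.5.
β̂_MAP = 224 / (56 + 0.5) = 224/56.5 ≈ 3.965.

β̂_MAP = 3.965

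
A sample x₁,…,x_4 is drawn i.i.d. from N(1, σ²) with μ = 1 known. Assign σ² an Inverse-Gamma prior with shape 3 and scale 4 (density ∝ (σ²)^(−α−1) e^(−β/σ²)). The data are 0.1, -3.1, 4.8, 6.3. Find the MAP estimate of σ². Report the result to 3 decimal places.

σ̂²_MAP = 5.679

Sum of squared deviations about the known mean: SS = (0.1−1)² + (-3.1−1)² + (4.8−1)² + (6.3−1)² = 60.15.
The Normal likelihood contributes (σ²)^(−n/2) exp(−SS/(2σ²)), so the posterior is Inverse-Gamma(α + n/2, β + SS/2) = Inverse-Gamma(5, 34.075).
The mode of Inverse-Gamma(a, b) is b/(a+1) = 34.075/6 ≈ 5.679.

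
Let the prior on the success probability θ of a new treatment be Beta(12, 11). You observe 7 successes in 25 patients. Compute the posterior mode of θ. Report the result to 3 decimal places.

θ̂_MAP = 0.391

Prior: Beta(12, 11).
Data: 7 successes in 25 trials. The binomial likelihood contributes θ^7(1−θ)^18, so the posterior is Beta(12+7, 11+18) = Beta(19, 29).
For Beta(a, b) with a, b > 1 the mode is (a−1)/(a+b−2) = 18/46 ≈ 0.391.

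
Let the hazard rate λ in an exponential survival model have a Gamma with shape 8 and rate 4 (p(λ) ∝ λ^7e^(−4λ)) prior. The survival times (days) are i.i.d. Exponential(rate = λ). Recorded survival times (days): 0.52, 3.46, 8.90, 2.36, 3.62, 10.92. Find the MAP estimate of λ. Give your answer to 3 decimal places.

λ̂_MAP = 0.385

The Exponential(rate=λ) likelihood is ∝ λ^n e^(−λΣtᵢ). Here n = 6 and Σtᵢ = 0.52 + 3.46 + 8.90 + 2.36 + 3.62 + 10.92 = 29.78.
Posterior ∝ λ^7e^(−4λ) · λ^6e^(−29.78λ) = λ^13e^(−33.78λ), i.e. Gamma(14, 33.78).
Mode = (a−1)/b = 13/33.78 ≈ 0.385.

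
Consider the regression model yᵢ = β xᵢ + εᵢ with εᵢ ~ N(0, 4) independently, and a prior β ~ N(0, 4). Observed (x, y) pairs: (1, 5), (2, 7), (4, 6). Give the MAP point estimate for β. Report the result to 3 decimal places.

log p(β | y) = −Σ(yᵢ − βxᵢ)²/(2·4) − β²/(2·4) + const.
Setting the derivative to zero: Σxᵢ(yᵢ − βxᵢ)/4 − β/4 = 0, so β = Σxᵢyᵢ / (Σxᵢ² + σ²/τ²).
Σxᵢyᵢ = 1·5 + 2·7 + 4·6 = 43; Σxᵢ² = 21; σ²/τ² = 1.
β̂_MAP = 43 / (21 + 1) = 43/22 ≈ 1.955.

β̂_MAP = 1.955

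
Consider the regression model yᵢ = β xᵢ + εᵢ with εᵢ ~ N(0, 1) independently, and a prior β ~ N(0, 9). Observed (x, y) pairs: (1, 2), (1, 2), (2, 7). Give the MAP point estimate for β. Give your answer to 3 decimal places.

β̂_MAP = 2.945

log p(β | y) = −Σ(yᵢ − βxᵢ)²/(2·1) − β²/(2·9) + const.
Setting the derivative to zero: Σxᵢ(yᵢ − βxᵢ)/1 − β/9 = 0, so β = Σxᵢyᵢ / (Σxᵢ² + σ²/τ²).
Σxᵢyᵢ = 1·2 + 1·2 + 2·7 = 18; Σxᵢ² = 6; σ²/τ² = 1/9.
β̂_MAP = 18 / (6 + 1/9) = 18/(55/9) = 162/55 ≈ 2.945.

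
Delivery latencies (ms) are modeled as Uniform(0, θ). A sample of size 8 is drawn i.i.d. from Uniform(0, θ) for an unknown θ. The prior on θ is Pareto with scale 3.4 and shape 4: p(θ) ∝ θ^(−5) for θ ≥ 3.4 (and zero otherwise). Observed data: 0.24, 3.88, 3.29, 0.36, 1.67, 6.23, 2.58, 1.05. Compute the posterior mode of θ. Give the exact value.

θ̂_MAP = 6.23

The Uniform(0, θ) likelihood is θ^(−n) for θ ≥ max(xᵢ), zero otherwise. Here max(xᵢ) = 6.23.
Posterior ∝ θ^(−5) · θ^(−8) = θ^(−13) on θ ≥ max(3.4, 6.23) = 6.23.
This density is strictly decreasing in θ, so the posterior mode lies at the lower boundary of the support.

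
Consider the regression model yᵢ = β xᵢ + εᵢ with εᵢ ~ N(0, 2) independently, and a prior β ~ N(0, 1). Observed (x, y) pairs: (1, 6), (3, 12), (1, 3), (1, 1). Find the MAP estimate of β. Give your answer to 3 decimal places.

β̂_MAP = 3.286

log p(β | y) = −Σ(yᵢ − βxᵢ)²/(2·2) − β²/(2·1) + const.
Setting the derivative to zero: Σxᵢ(yᵢ − βxᵢ)/2 − β/1 = 0, so β = Σxᵢyᵢ / (Σxᵢ² + σ²/τ²).
Σxᵢyᵢ = 1·6 + 3·12 + 1·3 + 1·1 = 46; Σxᵢ² = 12; σ²/τ² = 2.
β̂_MAP = 46 / (12 + 2) = 46/14 ≈ 3.286.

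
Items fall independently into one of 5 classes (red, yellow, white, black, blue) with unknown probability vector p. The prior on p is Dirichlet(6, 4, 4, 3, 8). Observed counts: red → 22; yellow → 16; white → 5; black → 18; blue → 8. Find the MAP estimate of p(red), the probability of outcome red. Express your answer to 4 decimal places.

MAP estimate of p(red) = 0.3034

The posterior is Dirichlet(αᵢ + nᵢ) = Dirichlet(28, 20, 9, 21, 16).
For a Dirichlet(a₁,…,a_K) with all aᵢ > 1, the mode has j-th component (aⱼ − 1)/(Σaᵢ − K).
Here Σaᵢ = 94 and K = 5, so p(red) = (28 − 1)/(94 − 5) = 27/89 ≈ 0.3034.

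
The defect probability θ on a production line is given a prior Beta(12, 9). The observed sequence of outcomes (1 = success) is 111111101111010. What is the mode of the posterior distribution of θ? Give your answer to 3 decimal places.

Prior: Beta(12, 9).
Data: 12 successes in 15 trials (from the sequence). The binomial likelihood contributes θ^12(1−θ)^3, so the posterior is Beta(12+12, 9+3) = Beta(24, 12).
For Beta(a, b) with a, b > 1 the mode is (a−1)/(a+b−2) = 23/34 ≈ 0.676.

θ̂_MAP = 0.676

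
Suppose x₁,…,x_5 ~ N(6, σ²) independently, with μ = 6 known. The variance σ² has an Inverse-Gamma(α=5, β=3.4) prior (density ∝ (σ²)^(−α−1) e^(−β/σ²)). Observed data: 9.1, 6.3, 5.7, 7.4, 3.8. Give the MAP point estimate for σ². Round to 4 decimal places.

Sum of squared deviations about the known mean: SS = (9.1−6)² + (6.3−6)² + (5.7−6)² + (7.4−6)² + (3.8−6)² = 16.59.
The Normal likelihood contributes (σ²)^(−n/2) exp(−SS/(2σ²)), so the posterior is Inverse-Gamma(α + n/2, β + SS/2) = Inverse-Gamma(7.5, 11.695).
The mode of Inverse-Gamma(a, b) is b/(a+1) = 11.695/8.5 ≈ 1.3759.

σ̂²_MAP = 1.3759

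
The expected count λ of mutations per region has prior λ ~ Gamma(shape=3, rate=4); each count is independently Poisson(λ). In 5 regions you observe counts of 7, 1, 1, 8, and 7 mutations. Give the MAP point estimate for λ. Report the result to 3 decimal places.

λ̂_MAP = 2.889

Σxᵢ = 7+1+1+8+7 = 24, with n = 5.
Posterior ∝ λ^2e^(−4λ) · λ^24e^(−5λ) = λ^26e^(−9λ), i.e. Gamma(shape=27, rate=9).
The mode of a Gamma(a, b) with a ≥ 1 (shape–rate) is (a−1)/b = 26/9 ≈ 2.889.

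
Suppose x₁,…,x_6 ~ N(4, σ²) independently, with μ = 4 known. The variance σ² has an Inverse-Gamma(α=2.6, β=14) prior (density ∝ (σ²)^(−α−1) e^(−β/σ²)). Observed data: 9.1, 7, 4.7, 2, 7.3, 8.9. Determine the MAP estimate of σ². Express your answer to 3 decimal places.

Sum of squared deviations about the known mean: SS = (9.1−4)² + (7−4)² + (4.7−4)² + (2−4)² + (7.3−4)² + (8.9−4)² = 74.4.
The Normal likelihood contributes (σ²)^(−n/2) exp(−SS/(2σ²)), so the posterior is Inverse-Gamma(α + n/2, β + SS/2) = Inverse-Gamma(5.6, 51.2).
The mode of Inverse-Gamma(a, b) is b/(a+1) = 51.2/6.6 ≈ 7.758.

σ̂²_MAP = 7.758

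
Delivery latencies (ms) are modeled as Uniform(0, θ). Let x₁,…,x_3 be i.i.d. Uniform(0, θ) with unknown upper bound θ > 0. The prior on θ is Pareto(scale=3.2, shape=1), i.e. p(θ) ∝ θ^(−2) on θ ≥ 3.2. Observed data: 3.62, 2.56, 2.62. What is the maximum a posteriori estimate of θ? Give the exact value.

θ̂_MAP = 3.62

The Uniform(0, θ) likelihood is θ^(−n) for θ ≥ max(xᵢ), zero otherwise. Here max(xᵢ) = 3.62.
Posterior ∝ θ^(−2) · θ^(−3) = θ^(−5) on θ ≥ max(3.2, 3.62) = 3.62.
This density is strictly decreasing in θ, so the posterior mode lies at the lower boundary of the support.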